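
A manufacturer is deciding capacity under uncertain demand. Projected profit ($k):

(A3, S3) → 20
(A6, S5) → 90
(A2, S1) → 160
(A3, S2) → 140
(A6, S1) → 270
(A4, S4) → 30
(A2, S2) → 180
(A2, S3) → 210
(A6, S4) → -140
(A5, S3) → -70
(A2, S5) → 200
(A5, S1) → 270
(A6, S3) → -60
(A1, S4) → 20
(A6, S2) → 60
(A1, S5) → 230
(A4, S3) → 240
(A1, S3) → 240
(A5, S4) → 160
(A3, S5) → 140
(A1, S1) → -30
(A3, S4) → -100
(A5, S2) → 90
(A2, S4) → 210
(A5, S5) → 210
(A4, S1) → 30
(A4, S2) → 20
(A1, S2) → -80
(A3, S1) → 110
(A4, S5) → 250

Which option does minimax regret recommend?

A2

Column bests: S1=270, S2=180, S3=240, S4=210, S5=250.
A1 regrets: 300, 260, 0, 190, 20 → max 300
A2 regrets: 110, 0, 30, 0, 50 → max 110
A3 regrets: 160, 40, 220, 310, 110 → max 310
A4 regrets: 240, 160, 0, 180, 0 → max 240
A5 regrets: 0, 90, 310, 50, 40 → max 310
A6 regrets: 0, 120, 300, 350, 160 → max 350
Smallest max regret = 110 → A2.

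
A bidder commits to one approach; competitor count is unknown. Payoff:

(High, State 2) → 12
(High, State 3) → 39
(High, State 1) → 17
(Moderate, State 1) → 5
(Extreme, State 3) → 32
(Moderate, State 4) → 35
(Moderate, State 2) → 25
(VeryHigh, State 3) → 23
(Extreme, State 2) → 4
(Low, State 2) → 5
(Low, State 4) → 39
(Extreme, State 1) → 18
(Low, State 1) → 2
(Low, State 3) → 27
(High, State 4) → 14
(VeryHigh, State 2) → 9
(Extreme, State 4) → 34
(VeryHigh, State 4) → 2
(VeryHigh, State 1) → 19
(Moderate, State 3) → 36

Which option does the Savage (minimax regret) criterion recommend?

Column bests: State 1=19, State 2=25, State 3=39, State 4=39.
Low regrets: 17, 20, 12, 0 → max 20
Moderate regrets: 14, 0, 3, 4 → max 14
High regrets: 2, 13, 0, 25 → max 25
VeryHigh regrets: 0, 16, 16, 37 → max 37
Extreme regrets: 1, 21, 7, 5 → max 21
Smallest max regret = 14 → Moderate.

Moderate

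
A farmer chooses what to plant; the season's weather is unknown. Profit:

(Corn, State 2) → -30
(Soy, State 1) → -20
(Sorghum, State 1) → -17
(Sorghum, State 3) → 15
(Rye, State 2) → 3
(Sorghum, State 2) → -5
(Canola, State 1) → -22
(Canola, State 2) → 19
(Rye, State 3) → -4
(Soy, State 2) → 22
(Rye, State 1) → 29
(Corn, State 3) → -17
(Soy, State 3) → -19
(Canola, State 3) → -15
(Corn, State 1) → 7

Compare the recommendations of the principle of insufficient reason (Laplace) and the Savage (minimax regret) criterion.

Row averages: Soy=-17/3, Corn=-40/3, Rye=28/3, Sorghum=-7/3, Canola=-6
Highest average = 28/3 → Rye.
Column bests: State 1=29, State 2=22, State 3=15.
Soy regrets: 49, 0, 34 → max 49
Corn regrets: 22, 52, 32 → max 52
Rye regrets: 0, 19, 19 → max 19
Sorghum regrets: 46, 27, 0 → max 46
Canola regrets: 51, 3, 30 → max 51
Smallest max regret = 19 → Rye.

laplace → Rye; minimax regret → Rye (agree)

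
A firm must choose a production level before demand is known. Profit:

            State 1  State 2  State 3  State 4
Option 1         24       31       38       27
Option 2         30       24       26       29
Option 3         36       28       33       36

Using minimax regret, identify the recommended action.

Option 3

Column bests: State 1=36, State 2=31, State 3=38, State 4=36.
Option 1 regrets: 12, 0, 0, 9 → max 12
Option 2 regrets: 6, 7, 12, 7 → max 12
Option 3 regrets: 0, 3, 5, 0 → max 5
Smallest max regret = 5 → Option 3.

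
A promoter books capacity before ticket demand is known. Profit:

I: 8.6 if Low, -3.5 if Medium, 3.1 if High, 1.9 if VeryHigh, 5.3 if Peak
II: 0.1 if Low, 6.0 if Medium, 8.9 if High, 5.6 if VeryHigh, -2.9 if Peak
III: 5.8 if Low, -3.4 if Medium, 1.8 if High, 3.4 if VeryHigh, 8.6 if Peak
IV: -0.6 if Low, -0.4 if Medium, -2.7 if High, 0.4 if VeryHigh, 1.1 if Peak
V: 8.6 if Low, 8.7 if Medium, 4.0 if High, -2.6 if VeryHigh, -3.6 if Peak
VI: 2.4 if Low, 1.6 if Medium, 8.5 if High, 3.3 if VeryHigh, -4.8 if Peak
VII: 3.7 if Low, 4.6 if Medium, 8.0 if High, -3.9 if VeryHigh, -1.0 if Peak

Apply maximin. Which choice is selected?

Row minima: I=-3.5, II=-2.9, III=-3.4, IV=-2.7, V=-3.6, VI=-4.8, VII=-3.9
Best worst-case = -2.7 → IV.

IV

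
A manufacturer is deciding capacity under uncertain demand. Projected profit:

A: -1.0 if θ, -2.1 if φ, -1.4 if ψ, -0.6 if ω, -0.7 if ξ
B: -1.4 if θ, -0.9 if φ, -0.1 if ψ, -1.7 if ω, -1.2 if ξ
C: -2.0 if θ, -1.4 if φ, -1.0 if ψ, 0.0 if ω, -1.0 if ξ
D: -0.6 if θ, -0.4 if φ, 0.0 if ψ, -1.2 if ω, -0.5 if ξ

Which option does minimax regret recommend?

Column bests: θ=-0.6, φ=-0.4, ψ=0.0, ω=0.0, ξ=-0.5.
A regrets: 0.4, 1.7, 1.4, 0.6, 0.2 → max 1.7
B regrets: 0.8, 0.5, 0.1, 1.7, 0.7 → max 1.7
C regrets: 1.4, 1.0, 1.0, 0.0, 0.5 → max 1.4
D regrets: 0.0, 0.0, 0.0, 1.2, 0.0 → max 1.2
Smallest max regret = 1.2 → D.

D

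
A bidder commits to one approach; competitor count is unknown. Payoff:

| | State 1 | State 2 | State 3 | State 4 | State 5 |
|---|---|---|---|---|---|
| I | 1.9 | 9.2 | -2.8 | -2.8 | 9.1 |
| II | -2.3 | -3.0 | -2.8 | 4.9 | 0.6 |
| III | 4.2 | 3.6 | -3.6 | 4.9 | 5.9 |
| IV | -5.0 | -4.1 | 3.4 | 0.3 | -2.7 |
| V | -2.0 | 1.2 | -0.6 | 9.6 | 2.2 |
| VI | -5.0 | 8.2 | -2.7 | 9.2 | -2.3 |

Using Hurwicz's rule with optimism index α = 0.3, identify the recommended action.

V

I: 0.3·9.2 + 0.7·(-2.8) = 0.8
II: 0.3·4.9 + 0.7·(-3.0) = -0.63
III: 0.3·5.9 + 0.7·(-3.6) = -0.75
IV: 0.3·3.4 + 0.7·(-5.0) = -2.48
V: 0.3·9.6 + 0.7·(-2.0) = 1.48
VI: 0.3·9.2 + 0.7·(-5.0) = -0.74
Highest Hurwicz score = 1.48 → V.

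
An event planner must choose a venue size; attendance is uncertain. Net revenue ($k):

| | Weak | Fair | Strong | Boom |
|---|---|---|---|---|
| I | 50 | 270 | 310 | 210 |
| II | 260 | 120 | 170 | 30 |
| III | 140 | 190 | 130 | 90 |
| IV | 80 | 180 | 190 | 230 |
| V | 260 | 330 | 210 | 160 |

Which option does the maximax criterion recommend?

Row maxima: I=310, II=260, III=190, IV=230, V=330
Best best-case = 330 → V.

V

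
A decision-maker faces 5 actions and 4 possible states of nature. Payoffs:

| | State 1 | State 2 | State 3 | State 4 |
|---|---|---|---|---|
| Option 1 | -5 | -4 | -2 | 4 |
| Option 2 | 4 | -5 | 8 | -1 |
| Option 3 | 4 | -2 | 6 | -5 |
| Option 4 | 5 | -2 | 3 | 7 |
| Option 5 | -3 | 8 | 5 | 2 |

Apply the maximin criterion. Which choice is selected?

Row minima: Option 1=-5, Option 2=-5, Option 3=-5, Option 4=-2, Option 5=-3
Best worst-case = -2 → Option 4.

Option 4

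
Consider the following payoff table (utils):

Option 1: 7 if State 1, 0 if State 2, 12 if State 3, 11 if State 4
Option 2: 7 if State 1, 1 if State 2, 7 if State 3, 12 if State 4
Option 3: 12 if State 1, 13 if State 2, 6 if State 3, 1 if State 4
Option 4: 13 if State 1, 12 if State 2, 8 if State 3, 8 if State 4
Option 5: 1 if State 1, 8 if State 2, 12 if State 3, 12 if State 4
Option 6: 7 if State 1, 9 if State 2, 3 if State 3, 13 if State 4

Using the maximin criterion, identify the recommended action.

Option 4

Row minima: Option 1=0, Option 2=1, Option 3=1, Option 4=8, Option 5=1, Option 6=3
Best worst-case = 8 → Option 4.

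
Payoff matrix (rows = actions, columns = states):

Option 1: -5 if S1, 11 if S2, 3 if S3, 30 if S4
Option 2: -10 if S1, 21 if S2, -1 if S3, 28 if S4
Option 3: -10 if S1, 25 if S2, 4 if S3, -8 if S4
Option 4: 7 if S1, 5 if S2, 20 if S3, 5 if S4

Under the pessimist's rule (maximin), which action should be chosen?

Option 4

Row minima: Option 1=-5, Option 2=-10, Option 3=-10, Option 4=5
Best worst-case = 5 → Option 4.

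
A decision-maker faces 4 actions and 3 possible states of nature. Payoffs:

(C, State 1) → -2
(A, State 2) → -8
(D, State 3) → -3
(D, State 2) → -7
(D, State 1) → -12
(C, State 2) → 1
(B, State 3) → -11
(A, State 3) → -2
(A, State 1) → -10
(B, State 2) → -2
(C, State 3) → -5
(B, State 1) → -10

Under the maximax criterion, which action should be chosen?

Row maxima: A=-2, B=-2, C=1, D=-3
Best best-case = 1 → C.

C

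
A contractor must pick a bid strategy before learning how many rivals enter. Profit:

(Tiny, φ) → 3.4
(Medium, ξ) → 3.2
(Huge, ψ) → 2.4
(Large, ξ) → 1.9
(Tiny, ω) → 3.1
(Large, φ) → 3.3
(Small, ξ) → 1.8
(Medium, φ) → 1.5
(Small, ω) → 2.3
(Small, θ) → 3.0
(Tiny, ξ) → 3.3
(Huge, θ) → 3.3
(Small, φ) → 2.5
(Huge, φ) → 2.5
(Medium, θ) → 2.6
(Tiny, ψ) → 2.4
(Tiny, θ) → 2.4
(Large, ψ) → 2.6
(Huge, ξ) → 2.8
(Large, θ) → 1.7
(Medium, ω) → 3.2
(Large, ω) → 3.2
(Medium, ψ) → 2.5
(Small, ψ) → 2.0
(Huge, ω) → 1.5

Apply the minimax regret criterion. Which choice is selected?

Column bests: θ=3.3, φ=3.4, ψ=2.6, ω=3.2, ξ=3.3.
Tiny regrets: 0.9, 0.0, 0.2, 0.1, 0.0 → max 0.9
Small regrets: 0.3, 0.9, 0.6, 0.9, 1.5 → max 1.5
Medium regrets: 0.7, 1.9, 0.1, 0.0, 0.1 → max 1.9
Large regrets: 1.6, 0.1, 0.0, 0.0, 1.4 → max 1.6
Huge regrets: 0.0, 0.9, 0.2, 1.7, 0.5 → max 1.7
Smallest max regret = 0.9 → Tiny.

Tiny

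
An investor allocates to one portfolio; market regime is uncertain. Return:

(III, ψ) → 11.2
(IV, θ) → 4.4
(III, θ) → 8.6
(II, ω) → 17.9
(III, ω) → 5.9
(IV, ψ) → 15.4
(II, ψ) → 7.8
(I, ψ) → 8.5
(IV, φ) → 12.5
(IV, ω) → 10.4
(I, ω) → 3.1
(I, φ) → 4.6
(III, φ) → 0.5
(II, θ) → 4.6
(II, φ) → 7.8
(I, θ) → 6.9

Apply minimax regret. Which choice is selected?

IV

Column bests: θ=8.6, φ=12.5, ψ=15.4, ω=17.9.
I regrets: 1.7, 7.9, 6.9, 14.8 → max 14.8
II regrets: 4.0, 4.7, 7.6, 0.0 → max 7.6
III regrets: 0.0, 12.0, 4.2, 12.0 → max 12.0
IV regrets: 4.2, 0.0, 0.0, 7.5 → max 7.5
Smallest max regret = 7.5 → IV.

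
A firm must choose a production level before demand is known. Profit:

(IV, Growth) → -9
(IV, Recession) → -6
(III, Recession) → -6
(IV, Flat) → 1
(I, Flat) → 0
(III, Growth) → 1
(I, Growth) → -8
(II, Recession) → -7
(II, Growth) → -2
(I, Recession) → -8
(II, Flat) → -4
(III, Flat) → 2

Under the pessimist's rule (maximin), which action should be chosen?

Row minima: I=-8, II=-7, III=-6, IV=-9
Best worst-case = -6 → III.

III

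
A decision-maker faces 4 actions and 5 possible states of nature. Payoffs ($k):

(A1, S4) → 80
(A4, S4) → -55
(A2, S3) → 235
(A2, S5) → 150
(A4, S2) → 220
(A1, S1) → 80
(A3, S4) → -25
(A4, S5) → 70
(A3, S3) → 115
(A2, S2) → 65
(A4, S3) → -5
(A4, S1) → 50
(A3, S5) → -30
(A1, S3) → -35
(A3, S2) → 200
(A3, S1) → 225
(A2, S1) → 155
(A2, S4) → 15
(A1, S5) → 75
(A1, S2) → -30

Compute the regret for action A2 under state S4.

65

Best payoff under S4 is 80.
Regret = 80 − 15 = 65.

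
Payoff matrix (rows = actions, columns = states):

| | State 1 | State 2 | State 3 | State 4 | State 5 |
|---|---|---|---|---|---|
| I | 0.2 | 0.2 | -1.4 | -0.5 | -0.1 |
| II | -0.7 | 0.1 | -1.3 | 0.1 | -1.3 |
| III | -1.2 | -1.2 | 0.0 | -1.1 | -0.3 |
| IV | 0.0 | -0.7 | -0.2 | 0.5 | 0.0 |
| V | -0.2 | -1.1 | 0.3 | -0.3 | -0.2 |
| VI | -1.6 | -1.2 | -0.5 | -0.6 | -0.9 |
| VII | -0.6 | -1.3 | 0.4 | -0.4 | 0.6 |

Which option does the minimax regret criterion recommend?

Column bests: State 1=0.2, State 2=0.2, State 3=0.4, State 4=0.5, State 5=0.6.
I regrets: 0.0, 0.0, 1.8, 1.0, 0.7 → max 1.8
II regrets: 0.9, 0.1, 1.7, 0.4, 1.9 → max 1.9
III regrets: 1.4, 1.4, 0.4, 1.6, 0.9 → max 1.6
IV regrets: 0.2, 0.9, 0.6, 0.0, 0.6 → max 0.9
V regrets: 0.4, 1.3, 0.1, 0.8, 0.8 → max 1.3
VI regrets: 1.8, 1.4, 0.9, 1.1, 1.5 → max 1.8
VII regrets: 0.8, 1.5, 0.0, 0.9, 0.0 → max 1.5
Smallest max regret = 0.9 → IV.

IV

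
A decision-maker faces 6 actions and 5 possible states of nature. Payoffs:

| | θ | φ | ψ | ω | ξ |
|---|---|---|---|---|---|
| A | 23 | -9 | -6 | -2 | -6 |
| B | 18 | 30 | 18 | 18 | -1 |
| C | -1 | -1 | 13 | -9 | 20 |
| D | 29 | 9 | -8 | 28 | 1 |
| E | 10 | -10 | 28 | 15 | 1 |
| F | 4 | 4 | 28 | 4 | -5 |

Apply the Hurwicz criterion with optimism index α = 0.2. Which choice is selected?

B

A: 0.2·23 + 0.8·(-9) = -2.6
B: 0.2·30 + 0.8·(-1) = 5.2
C: 0.2·20 + 0.8·(-9) = -3.2
D: 0.2·29 + 0.8·(-8) = -0.6
E: 0.2·28 + 0.8·(-10) = -2.4
F: 0.2·28 + 0.8·(-5) = 1.6
Highest Hurwicz score = 5.2 → B.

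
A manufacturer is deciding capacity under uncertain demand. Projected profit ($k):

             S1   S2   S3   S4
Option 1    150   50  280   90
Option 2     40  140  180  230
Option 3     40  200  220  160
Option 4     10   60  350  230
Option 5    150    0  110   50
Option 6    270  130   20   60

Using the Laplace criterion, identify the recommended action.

Option 4

Row averages: Option 1=142.5, Option 2=147.5, Option 3=155, Option 4=162.5, Option 5=77.5, Option 6=120
Highest average = 162.5 → Option 4.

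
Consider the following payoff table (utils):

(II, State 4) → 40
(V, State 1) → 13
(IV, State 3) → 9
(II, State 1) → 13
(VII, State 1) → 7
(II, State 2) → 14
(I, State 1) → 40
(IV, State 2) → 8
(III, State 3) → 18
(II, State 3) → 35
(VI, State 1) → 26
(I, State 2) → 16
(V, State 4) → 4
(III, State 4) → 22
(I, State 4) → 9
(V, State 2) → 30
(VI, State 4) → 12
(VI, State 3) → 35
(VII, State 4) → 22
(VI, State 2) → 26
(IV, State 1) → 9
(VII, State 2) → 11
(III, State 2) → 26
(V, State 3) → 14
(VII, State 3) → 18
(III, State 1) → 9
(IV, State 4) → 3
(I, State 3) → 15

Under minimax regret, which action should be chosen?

Column bests: State 1=40, State 2=30, State 3=35, State 4=40.
I regrets: 0, 14, 20, 31 → max 31
II regrets: 27, 16, 0, 0 → max 27
III regrets: 31, 4, 17, 18 → max 31
IV regrets: 31, 22, 26, 37 → max 37
V regrets: 27, 0, 21, 36 → max 36
VI regrets: 14, 4, 0, 28 → max 28
VII regrets: 33, 19, 17, 18 → max 33
Smallest max regret = 27 → II.

II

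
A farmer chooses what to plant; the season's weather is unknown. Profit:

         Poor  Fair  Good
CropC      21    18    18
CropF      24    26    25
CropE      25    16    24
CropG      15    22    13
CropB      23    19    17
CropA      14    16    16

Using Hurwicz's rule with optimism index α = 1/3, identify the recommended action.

CropF

CropC: 1/3·21 + 2/3·18 = 19
CropF: 1/3·26 + 2/3·24 = 74/3
CropE: 1/3·25 + 2/3·16 = 19
CropG: 1/3·22 + 2/3·13 = 16
CropB: 1/3·23 + 2/3·17 = 19
CropA: 1/3·16 + 2/3·14 = 44/3
Highest Hurwicz score = 74/3 → CropF.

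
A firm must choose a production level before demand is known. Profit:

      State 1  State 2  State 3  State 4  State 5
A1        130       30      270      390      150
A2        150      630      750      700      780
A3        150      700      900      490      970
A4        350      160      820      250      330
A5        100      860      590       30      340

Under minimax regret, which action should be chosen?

A3

Column bests: State 1=350, State 2=860, State 3=900, State 4=700, State 5=970.
A1 regrets: 220, 830, 630, 310, 820 → max 830
A2 regrets: 200, 230, 150, 0, 190 → max 230
A3 regrets: 200, 160, 0, 210, 0 → max 210
A4 regrets: 0, 700, 80, 450, 640 → max 700
A5 regrets: 250, 0, 310, 670, 630 → max 670
Smallest max regret = 210 → A3.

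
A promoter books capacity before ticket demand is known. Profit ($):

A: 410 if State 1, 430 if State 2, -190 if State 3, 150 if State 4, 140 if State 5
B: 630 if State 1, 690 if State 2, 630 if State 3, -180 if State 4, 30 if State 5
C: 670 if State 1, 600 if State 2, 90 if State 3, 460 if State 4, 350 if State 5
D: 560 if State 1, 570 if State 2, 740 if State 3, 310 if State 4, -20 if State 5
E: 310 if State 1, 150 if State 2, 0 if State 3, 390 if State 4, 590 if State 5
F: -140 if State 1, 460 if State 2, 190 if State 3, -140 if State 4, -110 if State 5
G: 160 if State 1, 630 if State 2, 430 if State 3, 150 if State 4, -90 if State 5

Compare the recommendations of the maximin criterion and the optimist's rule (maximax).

maximin → C; maximax → D (disagree)

Row minima: A=-190, B=-180, C=90, D=-20, E=0, F=-140, G=-90
Best worst-case = 90 → C.
Row maxima: A=430, B=690, C=670, D=740, E=590, F=460, G=630
Best best-case = 740 → D.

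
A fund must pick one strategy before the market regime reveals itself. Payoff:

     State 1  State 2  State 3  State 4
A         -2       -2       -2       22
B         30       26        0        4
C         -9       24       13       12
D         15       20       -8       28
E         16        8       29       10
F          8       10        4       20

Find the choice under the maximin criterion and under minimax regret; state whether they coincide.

Row minima: A=-2, B=0, C=-9, D=-8, E=8, F=4
Best worst-case = 8 → E.
Column bests: State 1=30, State 2=26, State 3=29, State 4=28.
A regrets: 32, 28, 31, 6 → max 32
B regrets: 0, 0, 29, 24 → max 29
C regrets: 39, 2, 16, 16 → max 39
D regrets: 15, 6, 37, 0 → max 37
E regrets: 14, 18, 0, 18 → max 18
F regrets: 22, 16, 25, 8 → max 25
Smallest max regret = 18 → E.

maximin → E; minimax regret → E (agree)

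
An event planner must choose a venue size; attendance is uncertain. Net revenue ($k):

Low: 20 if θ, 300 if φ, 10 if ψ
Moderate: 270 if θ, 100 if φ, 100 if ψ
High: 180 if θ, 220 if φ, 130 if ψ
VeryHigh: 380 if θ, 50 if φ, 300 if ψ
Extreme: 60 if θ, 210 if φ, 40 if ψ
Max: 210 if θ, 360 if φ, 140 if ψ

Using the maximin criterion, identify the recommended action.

Row minima: Low=10, Moderate=100, High=130, VeryHigh=50, Extreme=40, Max=140
Best worst-case = 140 → Max.

Max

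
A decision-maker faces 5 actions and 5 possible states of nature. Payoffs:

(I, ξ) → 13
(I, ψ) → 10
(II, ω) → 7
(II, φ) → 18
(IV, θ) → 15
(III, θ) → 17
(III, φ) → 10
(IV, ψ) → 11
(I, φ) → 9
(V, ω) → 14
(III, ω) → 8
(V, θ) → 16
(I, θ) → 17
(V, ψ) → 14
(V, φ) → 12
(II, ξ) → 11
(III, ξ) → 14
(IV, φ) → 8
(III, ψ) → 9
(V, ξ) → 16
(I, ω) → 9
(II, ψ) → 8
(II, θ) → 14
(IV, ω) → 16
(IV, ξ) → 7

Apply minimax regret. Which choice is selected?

V

Column bests: θ=17, φ=18, ψ=14, ω=16, ξ=16.
I regrets: 0, 9, 4, 7, 3 → max 9
II regrets: 3, 0, 6, 9, 5 → max 9
III regrets: 0, 8, 5, 8, 2 → max 8
IV regrets: 2, 10, 3, 0, 9 → max 10
V regrets: 1, 6, 0, 2, 0 → max 6
Smallest max regret = 6 → V.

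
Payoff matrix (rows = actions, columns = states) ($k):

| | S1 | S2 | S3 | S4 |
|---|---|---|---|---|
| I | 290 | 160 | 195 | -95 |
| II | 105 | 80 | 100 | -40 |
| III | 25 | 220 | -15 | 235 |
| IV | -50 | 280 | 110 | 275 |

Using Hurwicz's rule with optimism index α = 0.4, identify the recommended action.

III

I: 0.4·290 + 0.6·(-95) = 59
II: 0.4·105 + 0.6·(-40) = 18
III: 0.4·235 + 0.6·(-15) = 85
IV: 0.4·280 + 0.6·(-50) = 82
Highest Hurwicz score = 85 → III.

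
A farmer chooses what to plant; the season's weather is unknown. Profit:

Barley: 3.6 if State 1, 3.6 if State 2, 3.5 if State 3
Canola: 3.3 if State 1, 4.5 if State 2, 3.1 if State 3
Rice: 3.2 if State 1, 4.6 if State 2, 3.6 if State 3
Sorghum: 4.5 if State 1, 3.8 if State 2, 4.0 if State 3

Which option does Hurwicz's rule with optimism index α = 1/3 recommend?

Sorghum

Barley: 1/3·3.6 + 2/3·3.5 = 53/15
Canola: 1/3·4.5 + 2/3·3.1 = 107/30
Rice: 1/3·4.6 + 2/3·3.2 = 11/3
Sorghum: 1/3·4.5 + 2/3·3.8 = 121/30
Highest Hurwicz score = 121/30 → Sorghum.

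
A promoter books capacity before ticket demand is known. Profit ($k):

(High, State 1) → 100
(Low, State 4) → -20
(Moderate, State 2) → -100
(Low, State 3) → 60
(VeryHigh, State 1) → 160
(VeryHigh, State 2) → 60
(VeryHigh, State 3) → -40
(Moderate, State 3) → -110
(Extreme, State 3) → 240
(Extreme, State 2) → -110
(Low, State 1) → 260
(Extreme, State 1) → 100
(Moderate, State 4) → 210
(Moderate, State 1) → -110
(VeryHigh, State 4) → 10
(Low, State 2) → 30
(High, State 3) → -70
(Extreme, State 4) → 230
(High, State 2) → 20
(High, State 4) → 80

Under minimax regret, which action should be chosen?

Extreme

Column bests: State 1=260, State 2=60, State 3=240, State 4=230.
Low regrets: 0, 30, 180, 250 → max 250
Moderate regrets: 370, 160, 350, 20 → max 370
High regrets: 160, 40, 310, 150 → max 310
VeryHigh regrets: 100, 0, 280, 220 → max 280
Extreme regrets: 160, 170, 0, 0 → max 170
Smallest max regret = 170 → Extreme.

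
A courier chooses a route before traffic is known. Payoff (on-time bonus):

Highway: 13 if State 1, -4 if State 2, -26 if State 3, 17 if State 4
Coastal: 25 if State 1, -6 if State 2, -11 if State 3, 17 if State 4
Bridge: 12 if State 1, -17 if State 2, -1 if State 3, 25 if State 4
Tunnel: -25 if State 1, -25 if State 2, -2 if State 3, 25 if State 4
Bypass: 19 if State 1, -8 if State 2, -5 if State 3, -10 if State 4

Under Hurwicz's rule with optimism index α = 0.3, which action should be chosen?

Coastal

Highway: 0.3·17 + 0.7·(-26) = -13.1
Coastal: 0.3·25 + 0.7·(-11) = -0.2
Bridge: 0.3·25 + 0.7·(-17) = -4.4
Tunnel: 0.3·25 + 0.7·(-25) = -10
Bypass: 0.3·19 + 0.7·(-10) = -1.3
Highest Hurwicz score = -0.2 → Coastal.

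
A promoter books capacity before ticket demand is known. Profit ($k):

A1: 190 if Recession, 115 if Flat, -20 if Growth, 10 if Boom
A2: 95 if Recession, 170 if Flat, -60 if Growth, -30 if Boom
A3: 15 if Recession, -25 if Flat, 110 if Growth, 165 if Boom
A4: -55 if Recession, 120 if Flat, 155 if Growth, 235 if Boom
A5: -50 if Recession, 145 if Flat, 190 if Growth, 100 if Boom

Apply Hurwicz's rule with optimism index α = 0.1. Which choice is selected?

A1: 0.1·190 + 0.9·(-20) = 1
A2: 0.1·170 + 0.9·(-60) = -37
A3: 0.1·165 + 0.9·(-25) = -6
A4: 0.1·235 + 0.9·(-55) = -26
A5: 0.1·190 + 0.9·(-50) = -26
Highest Hurwicz score = 1 → A1.

A1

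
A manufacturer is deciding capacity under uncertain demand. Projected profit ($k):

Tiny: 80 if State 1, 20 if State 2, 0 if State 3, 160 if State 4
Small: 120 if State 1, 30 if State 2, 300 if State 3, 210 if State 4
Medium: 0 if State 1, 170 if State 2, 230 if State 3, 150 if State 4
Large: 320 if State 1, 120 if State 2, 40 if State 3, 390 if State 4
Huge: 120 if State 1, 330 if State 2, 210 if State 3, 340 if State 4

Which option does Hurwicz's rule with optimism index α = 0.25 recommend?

Huge

Tiny: 0.25·160 + 0.75·0 = 40
Small: 0.25·300 + 0.75·30 = 97.5
Medium: 0.25·230 + 0.75·0 = 57.5
Large: 0.25·390 + 0.75·40 = 127.5
Huge: 0.25·340 + 0.75·120 = 175
Highest Hurwicz score = 175 → Huge.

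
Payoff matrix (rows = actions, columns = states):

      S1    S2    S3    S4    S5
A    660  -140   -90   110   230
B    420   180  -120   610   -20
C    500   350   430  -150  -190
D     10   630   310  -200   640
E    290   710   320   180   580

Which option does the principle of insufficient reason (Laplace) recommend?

Row averages: A=154, B=214, C=188, D=278, E=416
Highest average = 416 → E.

E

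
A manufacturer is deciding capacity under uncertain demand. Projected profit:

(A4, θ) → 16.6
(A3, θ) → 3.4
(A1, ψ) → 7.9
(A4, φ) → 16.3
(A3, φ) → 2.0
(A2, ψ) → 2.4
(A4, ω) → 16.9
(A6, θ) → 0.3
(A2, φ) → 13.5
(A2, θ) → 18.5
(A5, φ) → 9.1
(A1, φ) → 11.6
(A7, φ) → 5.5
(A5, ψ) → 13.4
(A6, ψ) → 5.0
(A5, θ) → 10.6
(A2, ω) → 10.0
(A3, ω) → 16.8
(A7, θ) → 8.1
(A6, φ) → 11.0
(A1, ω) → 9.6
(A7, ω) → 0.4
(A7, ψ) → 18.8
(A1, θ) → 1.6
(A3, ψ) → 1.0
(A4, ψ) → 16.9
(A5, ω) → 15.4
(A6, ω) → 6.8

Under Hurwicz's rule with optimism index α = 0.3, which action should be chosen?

A4

A1: 0.3·11.6 + 0.7·1.6 = 4.6
A2: 0.3·18.5 + 0.7·2.4 = 7.23
A3: 0.3·16.8 + 0.7·1.0 = 5.74
A4: 0.3·16.9 + 0.7·16.3 = 16.48
A5: 0.3·15.4 + 0.7·9.1 = 10.99
A6: 0.3·11.0 + 0.7·0.3 = 3.51
A7: 0.3·18.8 + 0.7·0.4 = 5.92
Highest Hurwicz score = 16.48 → A4.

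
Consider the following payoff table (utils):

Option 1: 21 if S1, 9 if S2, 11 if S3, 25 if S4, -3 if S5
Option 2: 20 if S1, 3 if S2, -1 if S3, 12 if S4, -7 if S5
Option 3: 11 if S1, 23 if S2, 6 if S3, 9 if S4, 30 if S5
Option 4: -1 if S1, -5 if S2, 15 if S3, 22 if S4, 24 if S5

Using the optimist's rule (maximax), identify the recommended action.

Option 3

Row maxima: Option 1=25, Option 2=20, Option 3=30, Option 4=24
Best best-case = 30 → Option 3.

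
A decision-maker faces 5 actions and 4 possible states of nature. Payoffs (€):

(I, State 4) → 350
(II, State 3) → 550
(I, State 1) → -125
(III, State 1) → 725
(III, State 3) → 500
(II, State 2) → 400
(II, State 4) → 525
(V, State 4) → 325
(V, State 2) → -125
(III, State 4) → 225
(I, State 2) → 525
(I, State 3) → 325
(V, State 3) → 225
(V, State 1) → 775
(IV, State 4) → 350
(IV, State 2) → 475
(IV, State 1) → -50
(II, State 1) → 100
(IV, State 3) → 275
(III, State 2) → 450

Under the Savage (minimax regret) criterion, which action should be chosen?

III

Column bests: State 1=775, State 2=525, State 3=550, State 4=525.
I regrets: 900, 0, 225, 175 → max 900
II regrets: 675, 125, 0, 0 → max 675
III regrets: 50, 75, 50, 300 → max 300
IV regrets: 825, 50, 275, 175 → max 825
V regrets: 0, 650, 325, 200 → max 650
Smallest max regret = 300 → III.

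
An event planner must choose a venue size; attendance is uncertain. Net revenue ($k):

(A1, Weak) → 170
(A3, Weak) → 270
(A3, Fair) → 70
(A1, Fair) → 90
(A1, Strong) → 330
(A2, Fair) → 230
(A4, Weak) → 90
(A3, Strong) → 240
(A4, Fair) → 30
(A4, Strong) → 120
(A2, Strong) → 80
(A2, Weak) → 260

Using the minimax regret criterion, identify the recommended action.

A1

Column bests: Weak=270, Fair=230, Strong=330.
A1 regrets: 100, 140, 0 → max 140
A2 regrets: 10, 0, 250 → max 250
A3 regrets: 0, 160, 90 → max 160
A4 regrets: 180, 200, 210 → max 210
Smallest max regret = 140 → A1.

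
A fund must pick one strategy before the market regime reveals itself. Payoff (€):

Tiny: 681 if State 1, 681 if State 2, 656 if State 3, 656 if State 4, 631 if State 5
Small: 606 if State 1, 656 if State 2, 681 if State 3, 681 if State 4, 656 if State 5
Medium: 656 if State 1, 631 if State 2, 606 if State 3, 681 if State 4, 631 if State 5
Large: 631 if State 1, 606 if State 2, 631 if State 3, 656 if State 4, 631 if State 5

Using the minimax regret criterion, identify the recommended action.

Tiny

Column bests: State 1=681, State 2=681, State 3=681, State 4=681, State 5=656.
Tiny regrets: 0, 0, 25, 25, 25 → max 25
Small regrets: 75, 25, 0, 0, 0 → max 75
Medium regrets: 25, 50, 75, 0, 25 → max 75
Large regrets: 50, 75, 50, 25, 25 → max 75
Smallest max regret = 25 → Tiny.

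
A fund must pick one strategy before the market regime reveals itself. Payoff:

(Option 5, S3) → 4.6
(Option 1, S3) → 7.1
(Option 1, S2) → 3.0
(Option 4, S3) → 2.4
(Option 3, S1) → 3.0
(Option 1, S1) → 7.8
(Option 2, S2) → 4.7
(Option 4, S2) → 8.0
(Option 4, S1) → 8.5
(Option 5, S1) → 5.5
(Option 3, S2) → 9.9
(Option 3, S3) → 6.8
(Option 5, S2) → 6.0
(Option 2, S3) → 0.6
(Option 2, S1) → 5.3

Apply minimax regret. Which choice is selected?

Option 5

Column bests: S1=8.5, S2=9.9, S3=7.1.
Option 1 regrets: 0.7, 6.9, 0.0 → max 6.9
Option 2 regrets: 3.2, 5.2, 6.5 → max 6.5
Option 3 regrets: 5.5, 0.0, 0.3 → max 5.5
Option 4 regrets: 0.0, 1.9, 4.7 → max 4.7
Option 5 regrets: 3.0, 3.9, 2.5 → max 3.9
Smallest max regret = 3.9 → Option 5.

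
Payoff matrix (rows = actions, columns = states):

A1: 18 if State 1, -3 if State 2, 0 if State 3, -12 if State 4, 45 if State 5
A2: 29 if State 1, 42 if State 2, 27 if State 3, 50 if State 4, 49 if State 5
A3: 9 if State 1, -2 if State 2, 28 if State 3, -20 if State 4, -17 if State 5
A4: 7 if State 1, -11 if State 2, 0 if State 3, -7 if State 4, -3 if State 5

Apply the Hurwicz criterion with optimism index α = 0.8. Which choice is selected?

A2

A1: 0.8·45 + 0.2·(-12) = 33.6
A2: 0.8·50 + 0.2·27 = 45.4
A3: 0.8·28 + 0.2·(-20) = 18.4
A4: 0.8·7 + 0.2·(-11) = 3.4
Highest Hurwicz score = 45.4 → A2.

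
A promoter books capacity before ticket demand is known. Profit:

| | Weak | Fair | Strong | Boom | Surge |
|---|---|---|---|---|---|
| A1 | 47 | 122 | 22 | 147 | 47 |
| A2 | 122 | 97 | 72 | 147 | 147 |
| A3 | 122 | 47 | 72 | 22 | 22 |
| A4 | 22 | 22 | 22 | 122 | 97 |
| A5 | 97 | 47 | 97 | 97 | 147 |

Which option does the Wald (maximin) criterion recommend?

A2

Row minima: A1=22, A2=72, A3=22, A4=22, A5=47
Best worst-case = 72 → A2.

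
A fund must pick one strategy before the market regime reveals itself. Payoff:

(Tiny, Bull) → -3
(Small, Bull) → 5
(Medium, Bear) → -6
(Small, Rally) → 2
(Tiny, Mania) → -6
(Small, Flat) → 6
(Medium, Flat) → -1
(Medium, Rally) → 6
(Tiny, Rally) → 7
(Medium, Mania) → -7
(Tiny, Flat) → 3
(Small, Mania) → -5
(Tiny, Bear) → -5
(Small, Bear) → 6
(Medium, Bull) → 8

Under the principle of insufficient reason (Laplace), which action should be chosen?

Row averages: Tiny=-0.8, Small=2.8, Medium=0
Highest average = 2.8 → Small.

Small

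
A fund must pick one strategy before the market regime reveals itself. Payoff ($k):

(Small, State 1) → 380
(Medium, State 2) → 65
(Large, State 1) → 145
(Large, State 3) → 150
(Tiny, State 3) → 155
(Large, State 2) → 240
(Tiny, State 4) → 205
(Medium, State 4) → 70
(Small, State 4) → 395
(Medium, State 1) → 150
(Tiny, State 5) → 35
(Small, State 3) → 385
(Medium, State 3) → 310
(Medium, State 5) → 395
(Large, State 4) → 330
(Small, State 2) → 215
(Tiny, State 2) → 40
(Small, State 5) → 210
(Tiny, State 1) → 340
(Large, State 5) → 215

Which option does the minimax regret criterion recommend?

Small

Column bests: State 1=380, State 2=240, State 3=385, State 4=395, State 5=395.
Tiny regrets: 40, 200, 230, 190, 360 → max 360
Small regrets: 0, 25, 0, 0, 185 → max 185
Medium regrets: 230, 175, 75, 325, 0 → max 325
Large regrets: 235, 0, 235, 65, 180 → max 235
Smallest max regret = 185 → Small.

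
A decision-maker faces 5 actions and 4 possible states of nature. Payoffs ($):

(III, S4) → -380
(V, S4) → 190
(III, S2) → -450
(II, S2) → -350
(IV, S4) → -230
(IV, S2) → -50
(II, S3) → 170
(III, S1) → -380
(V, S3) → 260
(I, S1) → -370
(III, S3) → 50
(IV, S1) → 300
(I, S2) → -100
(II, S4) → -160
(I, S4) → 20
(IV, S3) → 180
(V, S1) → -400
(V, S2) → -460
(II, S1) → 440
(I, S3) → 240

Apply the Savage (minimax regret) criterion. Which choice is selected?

II

Column bests: S1=440, S2=-50, S3=260, S4=190.
I regrets: 810, 50, 20, 170 → max 810
II regrets: 0, 300, 90, 350 → max 350
III regrets: 820, 400, 210, 570 → max 820
IV regrets: 140, 0, 80, 420 → max 420
V regrets: 840, 410, 0, 0 → max 840
Smallest max regret = 350 → II.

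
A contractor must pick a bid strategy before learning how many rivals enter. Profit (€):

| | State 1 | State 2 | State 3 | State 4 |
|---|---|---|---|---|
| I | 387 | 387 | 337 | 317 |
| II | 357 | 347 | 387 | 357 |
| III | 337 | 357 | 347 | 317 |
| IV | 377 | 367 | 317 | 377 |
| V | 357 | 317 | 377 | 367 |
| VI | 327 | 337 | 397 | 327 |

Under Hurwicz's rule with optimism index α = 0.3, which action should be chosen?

I: 0.3·387 + 0.7·317 = 338
II: 0.3·387 + 0.7·347 = 359
III: 0.3·357 + 0.7·317 = 329
IV: 0.3·377 + 0.7·317 = 335
V: 0.3·377 + 0.7·317 = 335
VI: 0.3·397 + 0.7·327 = 348
Highest Hurwicz score = 359 → II.

II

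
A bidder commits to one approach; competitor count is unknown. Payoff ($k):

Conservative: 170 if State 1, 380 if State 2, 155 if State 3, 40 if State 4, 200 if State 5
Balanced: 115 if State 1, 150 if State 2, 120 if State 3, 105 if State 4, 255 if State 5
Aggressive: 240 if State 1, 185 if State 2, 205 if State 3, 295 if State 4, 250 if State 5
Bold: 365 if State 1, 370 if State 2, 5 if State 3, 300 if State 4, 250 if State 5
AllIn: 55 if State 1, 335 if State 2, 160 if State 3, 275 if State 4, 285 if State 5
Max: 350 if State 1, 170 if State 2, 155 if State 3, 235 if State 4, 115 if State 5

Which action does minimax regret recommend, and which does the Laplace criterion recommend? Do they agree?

minimax regret → Aggressive; laplace → Bold (disagree)

Column bests: State 1=365, State 2=380, State 3=205, State 4=300, State 5=285.
Conservative regrets: 195, 0, 50, 260, 85 → max 260
Balanced regrets: 250, 230, 85, 195, 30 → max 250
Aggressive regrets: 125, 195, 0, 5, 35 → max 195
Bold regrets: 0, 10, 200, 0, 35 → max 200
AllIn regrets: 310, 45, 45, 25, 0 → max 310
Max regrets: 15, 210, 50, 65, 170 → max 210
Smallest max regret = 195 → Aggressive.
Row averages: Conservative=189, Balanced=149, Aggressive=235, Bold=258, AllIn=222, Max=205
Highest average = 258 → Bold.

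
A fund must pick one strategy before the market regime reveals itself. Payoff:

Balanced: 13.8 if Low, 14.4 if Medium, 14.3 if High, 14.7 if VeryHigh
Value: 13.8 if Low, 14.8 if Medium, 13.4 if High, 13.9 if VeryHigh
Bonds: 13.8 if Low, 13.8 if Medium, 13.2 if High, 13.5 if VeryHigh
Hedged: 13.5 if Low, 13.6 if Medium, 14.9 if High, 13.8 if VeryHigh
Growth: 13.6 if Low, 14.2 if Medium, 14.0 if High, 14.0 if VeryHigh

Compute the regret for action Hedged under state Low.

0.3

Best payoff under Low is 13.8.
Regret = 13.8 − 13.5 = 0.3.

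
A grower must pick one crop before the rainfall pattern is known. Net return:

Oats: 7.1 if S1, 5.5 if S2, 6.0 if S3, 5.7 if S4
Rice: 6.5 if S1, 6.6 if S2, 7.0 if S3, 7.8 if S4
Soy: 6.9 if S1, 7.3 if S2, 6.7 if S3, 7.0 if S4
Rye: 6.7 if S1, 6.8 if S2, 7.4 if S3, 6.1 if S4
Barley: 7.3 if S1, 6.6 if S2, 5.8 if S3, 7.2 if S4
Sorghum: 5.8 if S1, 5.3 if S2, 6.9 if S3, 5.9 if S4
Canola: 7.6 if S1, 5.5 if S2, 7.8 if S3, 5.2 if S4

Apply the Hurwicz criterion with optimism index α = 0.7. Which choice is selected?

Oats: 0.7·7.1 + 0.3·5.5 = 6.62
Rice: 0.7·7.8 + 0.3·6.5 = 7.41
Soy: 0.7·7.3 + 0.3·6.7 = 7.12
Rye: 0.7·7.4 + 0.3·6.1 = 7.01
Barley: 0.7·7.3 + 0.3·5.8 = 6.85
Sorghum: 0.7·6.9 + 0.3·5.3 = 6.42
Canola: 0.7·7.8 + 0.3·5.2 = 7.02
Highest Hurwicz score = 7.41 → Rice.

Rice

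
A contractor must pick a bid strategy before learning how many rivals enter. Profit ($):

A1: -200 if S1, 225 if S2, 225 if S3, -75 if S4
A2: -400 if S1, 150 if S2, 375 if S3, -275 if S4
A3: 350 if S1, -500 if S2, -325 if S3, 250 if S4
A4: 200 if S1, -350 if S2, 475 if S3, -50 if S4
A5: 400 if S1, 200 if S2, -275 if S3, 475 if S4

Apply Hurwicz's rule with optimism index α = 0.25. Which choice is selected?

A5

A1: 0.25·225 + 0.75·(-200) = -93.75
A2: 0.25·375 + 0.75·(-400) = -206.25
A3: 0.25·350 + 0.75·(-500) = -287.5
A4: 0.25·475 + 0.75·(-350) = -143.75
A5: 0.25·475 + 0.75·(-275) = -87.5
Highest Hurwicz score = -87.5 → A5.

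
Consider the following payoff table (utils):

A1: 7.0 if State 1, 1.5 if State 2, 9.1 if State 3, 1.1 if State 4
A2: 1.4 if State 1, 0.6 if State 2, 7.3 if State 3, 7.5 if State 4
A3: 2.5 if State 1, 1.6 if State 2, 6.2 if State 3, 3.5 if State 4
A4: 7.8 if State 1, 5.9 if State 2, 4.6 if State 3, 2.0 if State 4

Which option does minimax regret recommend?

A3

Column bests: State 1=7.8, State 2=5.9, State 3=9.1, State 4=7.5.
A1 regrets: 0.8, 4.4, 0.0, 6.4 → max 6.4
A2 regrets: 6.4, 5.3, 1.8, 0.0 → max 6.4
A3 regrets: 5.3, 4.3, 2.9, 4.0 → max 5.3
A4 regrets: 0.0, 0.0, 4.5, 5.5 → max 5.5
Smallest max regret = 5.3 → A3.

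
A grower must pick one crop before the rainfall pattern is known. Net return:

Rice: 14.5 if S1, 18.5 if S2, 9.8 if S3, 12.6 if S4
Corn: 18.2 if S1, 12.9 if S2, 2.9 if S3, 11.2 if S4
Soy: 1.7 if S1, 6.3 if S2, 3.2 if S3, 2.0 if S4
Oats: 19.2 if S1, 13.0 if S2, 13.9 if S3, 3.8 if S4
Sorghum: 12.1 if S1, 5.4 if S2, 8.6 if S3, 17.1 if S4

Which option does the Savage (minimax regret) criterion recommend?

Column bests: S1=19.2, S2=18.5, S3=13.9, S4=17.1.
Rice regrets: 4.7, 0.0, 4.1, 4.5 → max 4.7
Corn regrets: 1.0, 5.6, 11.0, 5.9 → max 11.0
Soy regrets: 17.5, 12.2, 10.7, 15.1 → max 17.5
Oats regrets: 0.0, 5.5, 0.0, 13.3 → max 13.3
Sorghum regrets: 7.1, 13.1, 5.3, 0.0 → max 13.1
Smallest max regret = 4.7 → Rice.

Rice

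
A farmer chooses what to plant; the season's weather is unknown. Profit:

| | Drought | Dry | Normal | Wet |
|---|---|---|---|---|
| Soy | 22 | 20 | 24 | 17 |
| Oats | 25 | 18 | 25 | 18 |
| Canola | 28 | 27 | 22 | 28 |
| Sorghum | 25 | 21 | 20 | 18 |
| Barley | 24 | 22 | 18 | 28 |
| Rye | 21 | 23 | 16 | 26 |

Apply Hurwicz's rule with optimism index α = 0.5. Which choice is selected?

Soy: 0.5·24 + 0.5·17 = 20.5
Oats: 0.5·25 + 0.5·18 = 21.5
Canola: 0.5·28 + 0.5·22 = 25
Sorghum: 0.5·25 + 0.5·18 = 21.5
Barley: 0.5·28 + 0.5·18 = 23
Rye: 0.5·26 + 0.5·16 = 21
Highest Hurwicz score = 25 → Canola.

Canola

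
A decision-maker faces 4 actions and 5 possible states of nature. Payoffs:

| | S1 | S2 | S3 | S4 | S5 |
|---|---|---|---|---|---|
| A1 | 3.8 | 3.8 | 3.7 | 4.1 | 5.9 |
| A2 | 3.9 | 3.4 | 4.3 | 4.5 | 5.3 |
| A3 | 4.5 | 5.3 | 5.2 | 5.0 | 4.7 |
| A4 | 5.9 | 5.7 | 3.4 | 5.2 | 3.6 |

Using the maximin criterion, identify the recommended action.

A3

Row minima: A1=3.7, A2=3.4, A3=4.5, A4=3.4
Best worst-case = 4.5 → A3.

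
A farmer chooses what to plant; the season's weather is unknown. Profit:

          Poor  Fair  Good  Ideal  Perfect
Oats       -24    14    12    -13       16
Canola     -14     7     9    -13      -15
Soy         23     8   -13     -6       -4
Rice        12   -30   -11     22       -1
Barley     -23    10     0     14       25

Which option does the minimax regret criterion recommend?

Column bests: Poor=23, Fair=14, Good=12, Ideal=22, Perfect=25.
Oats regrets: 47, 0, 0, 35, 9 → max 47
Canola regrets: 37, 7, 3, 35, 40 → max 40
Soy regrets: 0, 6, 25, 28, 29 → max 29
Rice regrets: 11, 44, 23, 0, 26 → max 44
Barley regrets: 46, 4, 12, 8, 0 → max 46
Smallest max regret = 29 → Soy.

Soy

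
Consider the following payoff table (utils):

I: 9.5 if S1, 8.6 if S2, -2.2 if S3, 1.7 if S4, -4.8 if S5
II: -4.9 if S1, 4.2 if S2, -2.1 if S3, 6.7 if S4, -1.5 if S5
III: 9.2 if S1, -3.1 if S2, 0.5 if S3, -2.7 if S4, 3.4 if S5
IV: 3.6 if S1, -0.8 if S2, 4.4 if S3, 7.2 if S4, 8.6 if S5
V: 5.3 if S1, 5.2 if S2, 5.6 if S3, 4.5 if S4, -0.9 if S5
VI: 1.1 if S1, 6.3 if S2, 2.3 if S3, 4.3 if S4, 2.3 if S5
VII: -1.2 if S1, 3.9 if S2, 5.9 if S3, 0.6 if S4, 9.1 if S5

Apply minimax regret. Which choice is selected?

Column bests: S1=9.5, S2=8.6, S3=5.9, S4=7.2, S5=9.1.
I regrets: 0.0, 0.0, 8.1, 5.5, 13.9 → max 13.9
II regrets: 14.4, 4.4, 8.0, 0.5, 10.6 → max 14.4
III regrets: 0.3, 11.7, 5.4, 9.9, 5.7 → max 11.7
IV regrets: 5.9, 9.4, 1.5, 0.0, 0.5 → max 9.4
V regrets: 4.2, 3.4, 0.3, 2.7, 10.0 → max 10.0
VI regrets: 8.4, 2.3, 3.6, 2.9, 6.8 → max 8.4
VII regrets: 10.7, 4.7, 0.0, 6.6, 0.0 → max 10.7
Smallest max regret = 8.4 → VI.

VI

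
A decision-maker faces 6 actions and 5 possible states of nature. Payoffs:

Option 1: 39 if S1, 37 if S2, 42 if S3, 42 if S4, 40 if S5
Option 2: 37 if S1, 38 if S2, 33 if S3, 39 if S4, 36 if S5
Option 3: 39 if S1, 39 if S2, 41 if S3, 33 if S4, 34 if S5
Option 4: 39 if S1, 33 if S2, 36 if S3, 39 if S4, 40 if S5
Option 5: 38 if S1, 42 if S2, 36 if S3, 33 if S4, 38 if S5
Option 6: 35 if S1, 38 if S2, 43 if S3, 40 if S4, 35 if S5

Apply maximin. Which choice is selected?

Row minima: Option 1=37, Option 2=33, Option 3=33, Option 4=33, Option 5=33, Option 6=35
Best worst-case = 37 → Option 1.

Option 1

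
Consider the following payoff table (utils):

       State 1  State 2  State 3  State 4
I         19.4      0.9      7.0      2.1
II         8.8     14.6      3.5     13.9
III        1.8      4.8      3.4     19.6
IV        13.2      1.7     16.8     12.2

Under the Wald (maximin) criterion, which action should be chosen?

Row minima: I=0.9, II=3.5, III=1.8, IV=1.7
Best worst-case = 3.5 → II.

II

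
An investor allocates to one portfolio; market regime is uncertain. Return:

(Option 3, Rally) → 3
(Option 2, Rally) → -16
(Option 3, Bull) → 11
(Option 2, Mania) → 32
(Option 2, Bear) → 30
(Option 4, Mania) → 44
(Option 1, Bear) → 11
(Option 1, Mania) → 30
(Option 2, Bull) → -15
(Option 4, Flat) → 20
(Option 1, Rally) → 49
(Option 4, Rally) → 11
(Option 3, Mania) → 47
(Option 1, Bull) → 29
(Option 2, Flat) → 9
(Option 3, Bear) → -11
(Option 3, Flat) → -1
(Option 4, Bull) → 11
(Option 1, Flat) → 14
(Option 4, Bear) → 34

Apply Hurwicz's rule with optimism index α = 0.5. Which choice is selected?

Option 1: 0.5·49 + 0.5·11 = 30
Option 2: 0.5·32 + 0.5·(-16) = 8
Option 3: 0.5·47 + 0.5·(-11) = 18
Option 4: 0.5·44 + 0.5·11 = 27.5
Highest Hurwicz score = 30 → Option 1.

Option 1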